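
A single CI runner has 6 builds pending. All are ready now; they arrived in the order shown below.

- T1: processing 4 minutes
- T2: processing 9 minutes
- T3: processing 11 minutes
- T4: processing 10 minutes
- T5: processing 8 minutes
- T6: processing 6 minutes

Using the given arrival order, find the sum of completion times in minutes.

165

FIFO (arrival order): T1 T2 T3 T4 T5 T6.
T1: 0→4
T2: 4→13
T3: 13→24
T4: 24→34
T5: 34→42
T6: 42→48
Sum = 4+13+24+34+42+48 = 165.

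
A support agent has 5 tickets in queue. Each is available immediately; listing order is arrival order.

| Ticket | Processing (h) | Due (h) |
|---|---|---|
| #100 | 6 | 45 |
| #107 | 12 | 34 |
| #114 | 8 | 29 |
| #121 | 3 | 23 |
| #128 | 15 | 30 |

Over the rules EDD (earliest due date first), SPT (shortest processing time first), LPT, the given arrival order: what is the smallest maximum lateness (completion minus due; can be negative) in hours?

EDD (increasing due date): #121 #114 #128 #107 #100.
#121: 0→3, due 23, lateness -20
#114: 3→11, due 29, lateness -18
#128: 11→26, due 30, lateness -4
#107: 26→38, due 34, lateness 4
#100: 38→44, due 45, lateness -1
Maximum = 4.
SPT (increasing processing time): #121 #100 #114 #107 #128.
#121: 0→3, due 23, lateness -20
#100: 3→9, due 45, lateness -36
#114: 9→17, due 29, lateness -12
#107: 17→29, due 34, lateness -5
#128: 29→44, due 30, lateness 14
Maximum = 14.
LPT (decreasing processing time): #128 #107 #114 #100 #121.
#128: 0→15, due 30, lateness -15
#107: 15→27, due 34, lateness -7
#114: 27→35, due 29, lateness 6
#100: 35→41, due 45, lateness -4
#121: 41→44, due 23, lateness 21
Maximum = 21.
FIFO (arrival order): #100 #107 #114 #121 #128.
#100: 0→6, due 45, lateness -39
#107: 6→18, due 34, lateness -16
#114: 18→26, due 29, lateness -3
#121: 26→29, due 23, lateness 6
#128: 29→44, due 30, lateness 14
Maximum = 14.
EDD 4, SPT 14, LPT 21, FIFO 14 → minimum 4.

4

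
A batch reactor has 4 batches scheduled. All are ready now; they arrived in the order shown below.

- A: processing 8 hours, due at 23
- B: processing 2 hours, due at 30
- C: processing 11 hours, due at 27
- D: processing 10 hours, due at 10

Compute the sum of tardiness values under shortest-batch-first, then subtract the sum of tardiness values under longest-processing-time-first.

SPT (increasing processing time): B A D C.
B: 0→2, due 30, tardiness 0
A: 2→10, due 23, tardiness 0
D: 10→20, due 10, tardiness 10
C: 20→31, due 27, tardiness 4
Sum = 0+0+10+4 = 14.
LPT (decreasing processing time): C D A B.
C: 0→11, due 27, tardiness 0
D: 11→21, due 10, tardiness 11
A: 21→29, due 23, tardiness 6
B: 29→31, due 30, tardiness 1
Sum = 0+11+6+1 = 18.
Difference = 14 − 18 = -4.

-4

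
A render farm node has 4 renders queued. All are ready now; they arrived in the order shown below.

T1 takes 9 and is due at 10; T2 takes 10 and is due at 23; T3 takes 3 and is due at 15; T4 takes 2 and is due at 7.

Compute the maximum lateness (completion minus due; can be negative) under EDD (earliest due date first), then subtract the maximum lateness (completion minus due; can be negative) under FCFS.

-16

EDD (increasing due date): T4 T1 T3 T2.
T4: 0→2, due 7, lateness -5
T1: 2→11, due 10, lateness 1
T3: 11→14, due 15, lateness -1
T2: 14→24, due 23, lateness 1
Maximum = 1.
FIFO (arrival order): T1 T2 T3 T4.
T1: 0→9, due 10, lateness -1
T2: 9→19, due 23, lateness -4
T3: 19→22, due 15, lateness 7
T4: 22→24, due 7, lateness 17
Maximum = 17.
Difference = 1 − 17 = -16.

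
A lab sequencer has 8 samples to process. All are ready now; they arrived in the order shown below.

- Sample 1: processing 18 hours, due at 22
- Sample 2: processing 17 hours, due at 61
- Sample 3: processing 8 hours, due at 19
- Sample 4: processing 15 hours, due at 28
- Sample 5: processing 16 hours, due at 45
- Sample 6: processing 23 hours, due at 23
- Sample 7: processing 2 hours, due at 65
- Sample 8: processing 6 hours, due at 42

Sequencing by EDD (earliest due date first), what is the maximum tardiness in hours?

EDD (increasing due date): Sample 3 Sample 1 Sample 6 Sample 4 Sample 8 Sample 5 Sample 2 Sample 7.
Sample 3: 0→8, due 19, tardiness 0
Sample 1: 8→26, due 22, tardiness 4
Sample 6: 26→49, due 23, tardiness 26
Sample 4: 49→64, due 28, tardiness 36
Sample 8: 64→70, due 42, tardiness 28
Sample 5: 70→86, due 45, tardiness 41
Sample 2: 86→103, due 61, tardiness 42
Sample 7: 103→105, due 65, tardiness 40
Maximum = 42.

42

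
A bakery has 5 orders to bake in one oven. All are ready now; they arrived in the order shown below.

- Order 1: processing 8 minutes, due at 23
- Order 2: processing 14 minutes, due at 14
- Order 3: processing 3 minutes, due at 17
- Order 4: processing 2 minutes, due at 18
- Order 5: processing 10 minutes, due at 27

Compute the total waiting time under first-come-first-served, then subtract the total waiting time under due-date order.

5

FIFO (arrival order): Order 1 Order 2 Order 3 Order 4 Order 5.
Order 1: waits 0, runs 0→8
Order 2: waits 8, runs 8→22
Order 3: waits 22, runs 22→25
Order 4: waits 25, runs 25→27
Order 5: waits 27, runs 27→37
Sum = 0+8+22+25+27 = 82.
EDD (increasing due date): Order 2 Order 3 Order 4 Order 1 Order 5.
Order 2: waits 0, runs 0→14
Order 3: waits 14, runs 14→17
Order 4: waits 17, runs 17→19
Order 1: waits 19, runs 19→27
Order 5: waits 27, runs 27→37
Sum = 0+14+17+19+27 = 77.
Difference = 82 − 77 = 5.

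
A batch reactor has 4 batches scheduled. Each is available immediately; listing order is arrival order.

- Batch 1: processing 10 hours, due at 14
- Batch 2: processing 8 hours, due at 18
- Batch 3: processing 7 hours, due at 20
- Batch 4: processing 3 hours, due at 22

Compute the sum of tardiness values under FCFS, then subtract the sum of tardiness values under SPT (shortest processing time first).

FIFO (arrival order): Batch 1 Batch 2 Batch 3 Batch 4.
Batch 1: 0→10, due 14, tardiness 0
Batch 2: 10→18, due 18, tardiness 0
Batch 3: 18→25, due 20, tardiness 5
Batch 4: 25→28, due 22, tardiness 6
Sum = 0+0+5+6 = 11.
SPT (increasing processing time): Batch 4 Batch 3 Batch 2 Batch 1.
Batch 4: 0→3, due 22, tardiness 0
Batch 3: 3→10, due 20, tardiness 0
Batch 2: 10→18, due 18, tardiness 0
Batch 1: 18→28, due 14, tardiness 14
Sum = 0+0+0+14 = 14.
Difference = 11 − 14 = -3.

-3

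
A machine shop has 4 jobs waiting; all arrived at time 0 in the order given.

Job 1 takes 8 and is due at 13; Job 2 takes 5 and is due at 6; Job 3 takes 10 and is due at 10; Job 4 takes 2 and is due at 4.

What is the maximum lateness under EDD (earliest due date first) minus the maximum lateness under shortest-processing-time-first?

-3

EDD (increasing due date): Job 4 Job 2 Job 3 Job 1.
Job 4: 0→2, due 4, lateness -2
Job 2: 2→7, due 6, lateness 1
Job 3: 7→17, due 10, lateness 7
Job 1: 17→25, due 13, lateness 12
Maximum = 12.
SPT (increasing processing time): Job 4 Job 2 Job 1 Job 3.
Job 4: 0→2, due 4, lateness -2
Job 2: 2→7, due 6, lateness 1
Job 1: 7→15, due 13, lateness 2
Job 3: 15→25, due 10, lateness 15
Maximum = 15.
Difference = 12 − 15 = -3.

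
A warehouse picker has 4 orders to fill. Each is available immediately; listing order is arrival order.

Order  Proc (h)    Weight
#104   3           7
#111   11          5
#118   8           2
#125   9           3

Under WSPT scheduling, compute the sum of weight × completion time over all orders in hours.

222

WSPT (decreasing weight/processing-time ratio): #104 #111 #125 #118.
#104: finishes 3, weight 7, w·C = 21
#111: finishes 14, weight 5, w·C = 70
#125: finishes 23, weight 3, w·C = 69
#118: finishes 31, weight 2, w·C = 62
Sum = 21+70+69+62 = 222.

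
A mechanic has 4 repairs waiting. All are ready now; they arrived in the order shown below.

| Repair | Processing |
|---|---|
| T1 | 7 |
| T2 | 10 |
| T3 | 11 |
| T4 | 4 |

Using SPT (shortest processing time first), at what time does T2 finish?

21

SPT (increasing processing time): T4 T1 T2 T3.
T4: 0→4
T1: 4→11
T2: 11→21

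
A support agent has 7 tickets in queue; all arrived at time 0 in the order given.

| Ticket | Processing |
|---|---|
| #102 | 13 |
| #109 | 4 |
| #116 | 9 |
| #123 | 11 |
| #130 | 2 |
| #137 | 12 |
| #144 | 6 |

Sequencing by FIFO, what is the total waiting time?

183

FIFO (arrival order): #102 #109 #116 #123 #130 #137 #144.
#102: waits 0, runs 0→13
#109: waits 13, runs 13→17
#116: waits 17, runs 17→26
#123: waits 26, runs 26→37
#130: waits 37, runs 37→39
#137: waits 39, runs 39→51
#144: waits 51, runs 51→57
Sum = 0+13+17+26+37+39+51 = 183.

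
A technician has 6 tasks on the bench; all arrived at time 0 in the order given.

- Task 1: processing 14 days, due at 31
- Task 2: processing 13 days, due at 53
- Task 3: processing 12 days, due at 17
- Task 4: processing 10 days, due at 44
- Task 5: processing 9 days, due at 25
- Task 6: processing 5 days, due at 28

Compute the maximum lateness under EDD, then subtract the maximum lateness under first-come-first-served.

EDD (increasing due date): Task 3 Task 5 Task 6 Task 1 Task 4 Task 2.
Task 3: 0→12, due 17, lateness -5
Task 5: 12→21, due 25, lateness -4
Task 6: 21→26, due 28, lateness -2
Task 1: 26→40, due 31, lateness 9
Task 4: 40→50, due 44, lateness 6
Task 2: 50→63, due 53, lateness 10
Maximum = 10.
FIFO (arrival order): Task 1 Task 2 Task 3 Task 4 Task 5 Task 6.
Task 1: 0→14, due 31, lateness -17
Task 2: 14→27, due 53, lateness -26
Task 3: 27→39, due 17, lateness 22
Task 4: 39→49, due 44, lateness 5
Task 5: 49→58, due 25, lateness 33
Task 6: 58→63, due 28, lateness 35
Maximum = 35.
Difference = 10 − 35 = -25.

-25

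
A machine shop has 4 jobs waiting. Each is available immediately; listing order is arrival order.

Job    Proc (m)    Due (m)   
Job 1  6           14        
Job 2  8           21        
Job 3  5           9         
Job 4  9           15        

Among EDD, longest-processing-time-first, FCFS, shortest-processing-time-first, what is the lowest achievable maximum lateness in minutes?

7

EDD (increasing due date): Job 3 Job 1 Job 4 Job 2.
Job 3: 0→5, due 9, lateness -4
Job 1: 5→11, due 14, lateness -3
Job 4: 11→20, due 15, lateness 5
Job 2: 20→28, due 21, lateness 7
Maximum = 7.
LPT (decreasing processing time): Job 4 Job 2 Job 1 Job 3.
Job 4: 0→9, due 15, lateness -6
Job 2: 9→17, due 21, lateness -4
Job 1: 17→23, due 14, lateness 9
Job 3: 23→28, due 9, lateness 19
Maximum = 19.
FIFO (arrival order): Job 1 Job 2 Job 3 Job 4.
Job 1: 0→6, due 14, lateness -8
Job 2: 6→14, due 21, lateness -7
Job 3: 14→19, due 9, lateness 10
Job 4: 19→28, due 15, lateness 13
Maximum = 13.
SPT (increasing processing time): Job 3 Job 1 Job 2 Job 4.
Job 3: 0→5, due 9, lateness -4
Job 1: 5→11, due 14, lateness -3
Job 2: 11→19, due 21, lateness -2
Job 4: 19→28, due 15, lateness 13
Maximum = 13.
EDD 7, LPT 19, FIFO 13, SPT 13 → minimum 7.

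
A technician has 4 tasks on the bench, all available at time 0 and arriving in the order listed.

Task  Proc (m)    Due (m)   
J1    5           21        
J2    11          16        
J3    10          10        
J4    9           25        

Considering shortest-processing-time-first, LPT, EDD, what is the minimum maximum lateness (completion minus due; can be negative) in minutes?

SPT (increasing processing time): J1 J4 J3 J2.
J1: 0→5, due 21, lateness -16
J4: 5→14, due 25, lateness -11
J3: 14→24, due 10, lateness 14
J2: 24→35, due 16, lateness 19
Maximum = 19.
LPT (decreasing processing time): J2 J3 J4 J1.
J2: 0→11, due 16, lateness -5
J3: 11→21, due 10, lateness 11
J4: 21→30, due 25, lateness 5
J1: 30→35, due 21, lateness 14
Maximum = 14.
EDD (increasing due date): J3 J2 J1 J4.
J3: 0→10, due 10, lateness 0
J2: 10→21, due 16, lateness 5
J1: 21→26, due 21, lateness 5
J4: 26→35, due 25, lateness 10
Maximum = 10.
SPT 19, LPT 14, EDD 10 → minimum 10.

10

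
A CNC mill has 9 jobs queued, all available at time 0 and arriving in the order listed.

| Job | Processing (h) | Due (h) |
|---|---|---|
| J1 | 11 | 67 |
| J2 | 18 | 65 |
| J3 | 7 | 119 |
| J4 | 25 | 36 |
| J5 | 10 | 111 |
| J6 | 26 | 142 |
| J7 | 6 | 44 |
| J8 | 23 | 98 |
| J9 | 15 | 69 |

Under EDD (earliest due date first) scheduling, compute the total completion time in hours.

EDD (increasing due date): J4 J7 J2 J1 J9 J8 J5 J3 J6.
J4: 0→25
J7: 25→31
J2: 31→49
J1: 49→60
J9: 60→75
J8: 75→98
J5: 98→108
J3: 108→115
J6: 115→141
Sum = 25+31+49+60+75+98+108+115+141 = 702.

702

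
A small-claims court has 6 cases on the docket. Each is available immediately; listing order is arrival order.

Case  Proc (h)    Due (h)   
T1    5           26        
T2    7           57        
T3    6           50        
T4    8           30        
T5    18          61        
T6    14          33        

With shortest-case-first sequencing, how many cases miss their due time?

SPT (increasing processing time): T1 T3 T2 T4 T6 T5.
T1: 0→5, due 26, tardiness 0
T3: 5→11, due 50, tardiness 0
T2: 11→18, due 57, tardiness 0
T4: 18→26, due 30, tardiness 0
T6: 26→40, due 33, tardiness 7
T5: 40→58, due 61, tardiness 0
Late cases: 1.

1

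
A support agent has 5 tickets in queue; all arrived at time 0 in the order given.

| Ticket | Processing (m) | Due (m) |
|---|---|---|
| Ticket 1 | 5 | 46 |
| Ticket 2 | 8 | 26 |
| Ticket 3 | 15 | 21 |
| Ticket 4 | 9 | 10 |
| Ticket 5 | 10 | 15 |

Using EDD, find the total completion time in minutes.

EDD (increasing due date): Ticket 4 Ticket 5 Ticket 3 Ticket 2 Ticket 1.
Ticket 4: 0→9
Ticket 5: 9→19
Ticket 3: 19→34
Ticket 2: 34→42
Ticket 1: 42→47
Sum = 9+19+34+42+47 = 151.

151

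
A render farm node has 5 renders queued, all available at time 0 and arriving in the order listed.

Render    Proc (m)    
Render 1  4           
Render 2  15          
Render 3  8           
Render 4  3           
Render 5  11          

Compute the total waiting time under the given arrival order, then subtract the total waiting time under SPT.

FIFO (arrival order): Render 1 Render 2 Render 3 Render 4 Render 5.
Render 1: waits 0, runs 0→4
Render 2: waits 4, runs 4→19
Render 3: waits 19, runs 19→27
Render 4: waits 27, runs 27→30
Render 5: waits 30, runs 30→41
Sum = 0+4+19+27+30 = 80.
SPT (increasing processing time): Render 4 Render 1 Render 3 Render 5 Render 2.
Render 4: waits 0, runs 0→3
Render 1: waits 3, runs 3→7
Render 3: waits 7, runs 7→15
Render 5: waits 15, runs 15→26
Render 2: waits 26, runs 26→41
Sum = 0+3+7+15+26 = 51.
Difference = 80 − 51 = 29.

29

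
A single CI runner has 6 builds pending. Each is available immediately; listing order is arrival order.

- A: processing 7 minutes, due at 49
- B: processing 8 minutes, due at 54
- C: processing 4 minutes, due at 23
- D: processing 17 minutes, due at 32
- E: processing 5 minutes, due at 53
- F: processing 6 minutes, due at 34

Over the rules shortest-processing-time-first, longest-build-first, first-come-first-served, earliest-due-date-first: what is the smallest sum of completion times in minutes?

SPT (increasing processing time): C E F A B D.
C: 0→4
E: 4→9
F: 9→15
A: 15→22
B: 22→30
D: 30→47
Sum = 4+9+15+22+30+47 = 127.
LPT (decreasing processing time): D B A F E C.
D: 0→17
B: 17→25
A: 25→32
F: 32→38
E: 38→43
C: 43→47
Sum = 17+25+32+38+43+47 = 202.
FIFO (arrival order): A B C D E F.
A: 0→7
B: 7→15
C: 15→19
D: 19→36
E: 36→41
F: 41→47
Sum = 7+15+19+36+41+47 = 165.
EDD (increasing due date): C D F A E B.
C: 0→4
D: 4→21
F: 21→27
A: 27→34
E: 34→39
B: 39→47
Sum = 4+21+27+34+39+47 = 172.
SPT 127, LPT 202, FIFO 165, EDD 172 → minimum 127.

127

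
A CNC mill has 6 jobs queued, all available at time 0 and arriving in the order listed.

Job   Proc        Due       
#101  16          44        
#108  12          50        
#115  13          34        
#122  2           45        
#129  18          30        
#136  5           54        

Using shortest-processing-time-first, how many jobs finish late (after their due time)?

2

SPT (increasing processing time): #122 #136 #108 #115 #101 #129.
#122: 0→2, due 45, tardiness 0
#136: 2→7, due 54, tardiness 0
#108: 7→19, due 50, tardiness 0
#115: 19→32, due 34, tardiness 0
#101: 32→48, due 44, tardiness 4
#129: 48→66, due 30, tardiness 36
Late jobs: 2.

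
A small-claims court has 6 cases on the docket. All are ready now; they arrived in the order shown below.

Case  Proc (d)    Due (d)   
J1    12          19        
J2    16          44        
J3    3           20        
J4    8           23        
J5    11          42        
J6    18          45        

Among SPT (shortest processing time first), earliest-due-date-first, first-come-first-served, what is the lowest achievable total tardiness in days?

29

SPT (increasing processing time): J3 J4 J5 J1 J2 J6.
J3: 0→3, due 20, tardiness 0
J4: 3→11, due 23, tardiness 0
J5: 11→22, due 42, tardiness 0
J1: 22→34, due 19, tardiness 15
J2: 34→50, due 44, tardiness 6
J6: 50→68, due 45, tardiness 23
Sum = 0+0+0+15+6+23 = 44.
EDD (increasing due date): J1 J3 J4 J5 J2 J6.
J1: 0→12, due 19, tardiness 0
J3: 12→15, due 20, tardiness 0
J4: 15→23, due 23, tardiness 0
J5: 23→34, due 42, tardiness 0
J2: 34→50, due 44, tardiness 6
J6: 50→68, due 45, tardiness 23
Sum = 0+0+0+0+6+23 = 29.
FIFO (arrival order): J1 J2 J3 J4 J5 J6.
J1: 0→12, due 19, tardiness 0
J2: 12→28, due 44, tardiness 0
J3: 28→31, due 20, tardiness 11
J4: 31→39, due 23, tardiness 16
J5: 39→50, due 42, tardiness 8
J6: 50→68, due 45, tardiness 23
Sum = 0+0+11+16+8+23 = 58.
SPT 44, EDD 29, FIFO 58 → minimum 29.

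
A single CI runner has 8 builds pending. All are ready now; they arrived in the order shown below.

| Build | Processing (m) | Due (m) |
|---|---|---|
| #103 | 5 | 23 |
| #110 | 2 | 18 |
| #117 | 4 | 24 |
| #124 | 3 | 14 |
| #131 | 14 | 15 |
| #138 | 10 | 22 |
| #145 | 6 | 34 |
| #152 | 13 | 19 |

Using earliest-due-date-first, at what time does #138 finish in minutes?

42

EDD (increasing due date): #124 #131 #110 #152 #138 #103 #117 #145.
#124: 0→3
#131: 3→17
#110: 17→19
#152: 19→32
#138: 32→42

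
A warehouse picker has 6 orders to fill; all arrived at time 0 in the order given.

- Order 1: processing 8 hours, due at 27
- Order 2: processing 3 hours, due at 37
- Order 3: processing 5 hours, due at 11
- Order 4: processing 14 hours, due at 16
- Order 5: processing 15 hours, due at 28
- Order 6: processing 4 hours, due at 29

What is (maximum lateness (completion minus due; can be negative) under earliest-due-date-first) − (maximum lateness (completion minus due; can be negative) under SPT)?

-4

EDD (increasing due date): Order 3 Order 4 Order 1 Order 5 Order 6 Order 2.
Order 3: 0→5, due 11, lateness -6
Order 4: 5→19, due 16, lateness 3
Order 1: 19→27, due 27, lateness 0
Order 5: 27→42, due 28, lateness 14
Order 6: 42→46, due 29, lateness 17
Order 2: 46→49, due 37, lateness 12
Maximum = 17.
SPT (increasing processing time): Order 2 Order 6 Order 3 Order 1 Order 4 Order 5.
Order 2: 0→3, due 37, lateness -34
Order 6: 3→7, due 29, lateness -22
Order 3: 7→12, due 11, lateness 1
Order 1: 12→20, due 27, lateness -7
Order 4: 20→34, due 16, lateness 18
Order 5: 34→49, due 28, lateness 21
Maximum = 21.
Difference = 17 − 21 = -4.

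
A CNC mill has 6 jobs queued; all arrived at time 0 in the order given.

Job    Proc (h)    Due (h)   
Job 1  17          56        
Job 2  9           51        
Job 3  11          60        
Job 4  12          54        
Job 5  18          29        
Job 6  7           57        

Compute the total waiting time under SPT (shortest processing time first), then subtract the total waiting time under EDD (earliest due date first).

-58

SPT (increasing processing time): Job 6 Job 2 Job 3 Job 4 Job 1 Job 5.
Job 6: waits 0, runs 0→7
Job 2: waits 7, runs 7→16
Job 3: waits 16, runs 16→27
Job 4: waits 27, runs 27→39
Job 1: waits 39, runs 39→56
Job 5: waits 56, runs 56→74
Sum = 0+7+16+27+39+56 = 145.
EDD (increasing due date): Job 5 Job 2 Job 4 Job 1 Job 6 Job 3.
Job 5: waits 0, runs 0→18
Job 2: waits 18, runs 18→27
Job 4: waits 27, runs 27→39
Job 1: waits 39, runs 39→56
Job 6: waits 56, runs 56→63
Job 3: waits 63, runs 63→74
Sum = 0+18+27+39+56+63 = 203.
Difference = 145 − 203 = -58.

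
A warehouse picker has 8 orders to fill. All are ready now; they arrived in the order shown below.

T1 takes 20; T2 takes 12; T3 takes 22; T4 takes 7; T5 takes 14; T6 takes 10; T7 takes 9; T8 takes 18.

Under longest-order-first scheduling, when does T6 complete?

LPT (decreasing processing time): T3 T1 T8 T5 T2 T6 T7 T4.
T3: 0→22
T1: 22→42
T8: 42→60
T5: 60→74
T2: 74→86
T6: 86→96

96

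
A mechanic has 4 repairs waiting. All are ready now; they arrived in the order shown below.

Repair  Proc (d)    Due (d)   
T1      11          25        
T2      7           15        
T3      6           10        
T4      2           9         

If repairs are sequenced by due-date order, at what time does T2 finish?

15

EDD (increasing due date): T4 T3 T2 T1.
T4: 0→2
T3: 2→8
T2: 8→15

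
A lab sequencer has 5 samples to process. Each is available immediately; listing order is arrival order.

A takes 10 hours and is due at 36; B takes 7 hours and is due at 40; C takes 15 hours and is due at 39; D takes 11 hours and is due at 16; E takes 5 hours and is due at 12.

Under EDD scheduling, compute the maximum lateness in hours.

8

EDD (increasing due date): E D A C B.
E: 0→5, due 12, lateness -7
D: 5→16, due 16, lateness 0
A: 16→26, due 36, lateness -10
C: 26→41, due 39, lateness 2
B: 41→48, due 40, lateness 8
Maximum = 8.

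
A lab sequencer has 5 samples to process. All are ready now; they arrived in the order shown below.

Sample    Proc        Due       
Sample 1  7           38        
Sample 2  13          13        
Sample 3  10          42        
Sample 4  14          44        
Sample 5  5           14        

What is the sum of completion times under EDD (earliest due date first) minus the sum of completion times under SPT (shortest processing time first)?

17

EDD (increasing due date): Sample 2 Sample 5 Sample 1 Sample 3 Sample 4.
Sample 2: 0→13
Sample 5: 13→18
Sample 1: 18→25
Sample 3: 25→35
Sample 4: 35→49
Sum = 13+18+25+35+49 = 140.
SPT (increasing processing time): Sample 5 Sample 1 Sample 3 Sample 2 Sample 4.
Sample 5: 0→5
Sample 1: 5→12
Sample 3: 12→22
Sample 2: 22→35
Sample 4: 35→49
Sum = 5+12+22+35+49 = 123.
Difference = 140 − 123 = 17.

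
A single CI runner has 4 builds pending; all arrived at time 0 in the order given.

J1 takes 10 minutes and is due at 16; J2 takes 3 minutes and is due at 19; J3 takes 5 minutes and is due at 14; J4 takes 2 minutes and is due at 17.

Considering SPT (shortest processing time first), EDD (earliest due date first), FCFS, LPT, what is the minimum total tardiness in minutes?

SPT (increasing processing time): J4 J2 J3 J1.
J4: 0→2, due 17, tardiness 0
J2: 2→5, due 19, tardiness 0
J3: 5→10, due 14, tardiness 0
J1: 10→20, due 16, tardiness 4
Sum = 0+0+0+4 = 4.
EDD (increasing due date): J3 J1 J4 J2.
J3: 0→5, due 14, tardiness 0
J1: 5→15, due 16, tardiness 0
J4: 15→17, due 17, tardiness 0
J2: 17→20, due 19, tardiness 1
Sum = 0+0+0+1 = 1.
FIFO (arrival order): J1 J2 J3 J4.
J1: 0→10, due 16, tardiness 0
J2: 10→13, due 19, tardiness 0
J3: 13→18, due 14, tardiness 4
J4: 18→20, due 17, tardiness 3
Sum = 0+0+4+3 = 7.
LPT (decreasing processing time): J1 J3 J2 J4.
J1: 0→10, due 16, tardiness 0
J3: 10→15, due 14, tardiness 1
J2: 15→18, due 19, tardiness 0
J4: 18→20, due 17, tardiness 3
Sum = 0+1+0+3 = 4.
SPT 4, EDD 1, FIFO 7, LPT 4 → minimum 1.

1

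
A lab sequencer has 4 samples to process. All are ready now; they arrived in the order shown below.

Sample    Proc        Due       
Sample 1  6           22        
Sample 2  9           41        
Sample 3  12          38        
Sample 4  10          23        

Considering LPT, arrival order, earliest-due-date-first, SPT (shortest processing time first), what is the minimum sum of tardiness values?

LPT (decreasing processing time): Sample 3 Sample 4 Sample 2 Sample 1.
Sample 3: 0→12, due 38, tardiness 0
Sample 4: 12→22, due 23, tardiness 0
Sample 2: 22→31, due 41, tardiness 0
Sample 1: 31→37, due 22, tardiness 15
Sum = 0+0+0+15 = 15.
FIFO (arrival order): Sample 1 Sample 2 Sample 3 Sample 4.
Sample 1: 0→6, due 22, tardiness 0
Sample 2: 6→15, due 41, tardiness 0
Sample 3: 15→27, due 38, tardiness 0
Sample 4: 27→37, due 23, tardiness 14
Sum = 0+0+0+14 = 14.
EDD (increasing due date): Sample 1 Sample 4 Sample 3 Sample 2.
Sample 1: 0→6, due 22, tardiness 0
Sample 4: 6→16, due 23, tardiness 0
Sample 3: 16→28, due 38, tardiness 0
Sample 2: 28→37, due 41, tardiness 0
Sum = 0+0+0+0 = 0.
SPT (increasing processing time): Sample 1 Sample 2 Sample 4 Sample 3.
Sample 1: 0→6, due 22, tardiness 0
Sample 2: 6→15, due 41, tardiness 0
Sample 4: 15→25, due 23, tardiness 2
Sample 3: 25→37, due 38, tardiness 0
Sum = 0+0+2+0 = 2.
LPT 15, FIFO 14, EDD 0, SPT 2 → minimum 0.

0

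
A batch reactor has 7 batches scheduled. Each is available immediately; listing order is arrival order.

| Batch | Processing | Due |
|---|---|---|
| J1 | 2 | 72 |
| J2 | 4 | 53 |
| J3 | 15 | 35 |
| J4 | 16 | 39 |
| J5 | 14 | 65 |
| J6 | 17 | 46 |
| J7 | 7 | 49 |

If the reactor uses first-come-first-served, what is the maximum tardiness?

FIFO (arrival order): J1 J2 J3 J4 J5 J6 J7.
J1: 0→2, due 72, tardiness 0
J2: 2→6, due 53, tardiness 0
J3: 6→21, due 35, tardiness 0
J4: 21→37, due 39, tardiness 0
J5: 37→51, due 65, tardiness 0
J6: 51→68, due 46, tardiness 22
J7: 68→75, due 49, tardiness 26
Maximum = 26.

26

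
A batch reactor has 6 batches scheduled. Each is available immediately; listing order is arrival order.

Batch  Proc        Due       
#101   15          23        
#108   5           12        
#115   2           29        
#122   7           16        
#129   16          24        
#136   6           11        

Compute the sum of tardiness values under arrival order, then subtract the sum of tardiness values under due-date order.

23

FIFO (arrival order): #101 #108 #115 #122 #129 #136.
#101: 0→15, due 23, tardiness 0
#108: 15→20, due 12, tardiness 8
#115: 20→22, due 29, tardiness 0
#122: 22→29, due 16, tardiness 13
#129: 29→45, due 24, tardiness 21
#136: 45→51, due 11, tardiness 40
Sum = 0+8+0+13+21+40 = 82.
EDD (increasing due date): #136 #108 #122 #101 #129 #115.
#136: 0→6, due 11, tardiness 0
#108: 6→11, due 12, tardiness 0
#122: 11→18, due 16, tardiness 2
#101: 18→33, due 23, tardiness 10
#129: 33→49, due 24, tardiness 25
#115: 49→51, due 29, tardiness 22
Sum = 0+0+2+10+25+22 = 59.
Difference = 82 − 59 = 23.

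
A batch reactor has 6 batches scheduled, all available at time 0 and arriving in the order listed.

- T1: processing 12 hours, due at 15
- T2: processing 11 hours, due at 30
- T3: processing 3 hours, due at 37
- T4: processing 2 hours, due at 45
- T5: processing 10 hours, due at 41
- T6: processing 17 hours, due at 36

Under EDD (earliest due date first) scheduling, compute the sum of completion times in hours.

226

EDD (increasing due date): T1 T2 T6 T3 T5 T4.
T1: 0→12
T2: 12→23
T6: 23→40
T3: 40→43
T5: 43→53
T4: 53→55
Sum = 12+23+40+43+53+55 = 226.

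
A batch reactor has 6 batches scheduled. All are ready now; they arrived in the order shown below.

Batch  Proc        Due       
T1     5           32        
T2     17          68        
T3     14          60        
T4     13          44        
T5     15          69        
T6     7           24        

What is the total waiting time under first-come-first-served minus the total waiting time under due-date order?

37

FIFO (arrival order): T1 T2 T3 T4 T5 T6.
T1: waits 0, runs 0→5
T2: waits 5, runs 5→22
T3: waits 22, runs 22→36
T4: waits 36, runs 36→49
T5: waits 49, runs 49→64
T6: waits 64, runs 64→71
Sum = 0+5+22+36+49+64 = 176.
EDD (increasing due date): T6 T1 T4 T3 T2 T5.
T6: waits 0, runs 0→7
T1: waits 7, runs 7→12
T4: waits 12, runs 12→25
T3: waits 25, runs 25→39
T2: waits 39, runs 39→56
T5: waits 56, runs 56→71
Sum = 0+7+12+25+39+56 = 139.
Difference = 176 − 139 = 37.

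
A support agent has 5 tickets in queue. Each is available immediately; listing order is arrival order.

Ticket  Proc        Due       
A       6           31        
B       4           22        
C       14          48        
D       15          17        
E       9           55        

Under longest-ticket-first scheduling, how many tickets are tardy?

LPT (decreasing processing time): D C E A B.
D: 0→15, due 17, tardiness 0
C: 15→29, due 48, tardiness 0
E: 29→38, due 55, tardiness 0
A: 38→44, due 31, tardiness 13
B: 44→48, due 22, tardiness 26
Late tickets: 2.

2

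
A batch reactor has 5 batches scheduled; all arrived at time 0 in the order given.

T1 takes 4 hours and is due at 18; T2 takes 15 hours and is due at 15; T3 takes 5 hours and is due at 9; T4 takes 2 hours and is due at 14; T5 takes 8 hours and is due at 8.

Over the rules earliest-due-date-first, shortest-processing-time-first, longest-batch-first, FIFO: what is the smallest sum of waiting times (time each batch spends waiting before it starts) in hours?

38

EDD (increasing due date): T5 T3 T4 T2 T1.
T5: waits 0, runs 0→8
T3: waits 8, runs 8→13
T4: waits 13, runs 13→15
T2: waits 15, runs 15→30
T1: waits 30, runs 30→34
Sum = 0+8+13+15+30 = 66.
SPT (increasing processing time): T4 T1 T3 T5 T2.
T4: waits 0, runs 0→2
T1: waits 2, runs 2→6
T3: waits 6, runs 6→11
T5: waits 11, runs 11→19
T2: waits 19, runs 19→34
Sum = 0+2+6+11+19 = 38.
LPT (decreasing processing time): T2 T5 T3 T1 T4.
T2: waits 0, runs 0→15
T5: waits 15, runs 15→23
T3: waits 23, runs 23→28
T1: waits 28, runs 28→32
T4: waits 32, runs 32→34
Sum = 0+15+23+28+32 = 98.
FIFO (arrival order): T1 T2 T3 T4 T5.
T1: waits 0, runs 0→4
T2: waits 4, runs 4→19
T3: waits 19, runs 19→24
T4: waits 24, runs 24→26
T5: waits 26, runs 26→34
Sum = 0+4+19+24+26 = 73.
EDD 66, SPT 38, LPT 98, FIFO 73 → minimum 38.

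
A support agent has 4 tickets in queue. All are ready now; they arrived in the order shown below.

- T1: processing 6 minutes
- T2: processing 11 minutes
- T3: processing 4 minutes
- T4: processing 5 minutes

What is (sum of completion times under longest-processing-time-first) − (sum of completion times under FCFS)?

6

LPT (decreasing processing time): T2 T1 T4 T3.
T2: 0→11
T1: 11→17
T4: 17→22
T3: 22→26
Sum = 11+17+22+26 = 76.
FIFO (arrival order): T1 T2 T3 T4.
T1: 0→6
T2: 6→17
T3: 17→21
T4: 21→26
Sum = 6+17+21+26 = 70.
Difference = 76 − 70 = 6.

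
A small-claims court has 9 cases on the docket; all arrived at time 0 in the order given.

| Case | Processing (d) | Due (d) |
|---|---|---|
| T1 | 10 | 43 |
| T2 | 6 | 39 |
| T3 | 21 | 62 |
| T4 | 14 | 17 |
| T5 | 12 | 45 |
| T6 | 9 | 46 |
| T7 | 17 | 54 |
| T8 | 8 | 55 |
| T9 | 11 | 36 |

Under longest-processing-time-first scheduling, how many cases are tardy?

7

LPT (decreasing processing time): T3 T7 T4 T5 T9 T1 T6 T8 T2.
T3: 0→21, due 62, tardiness 0
T7: 21→38, due 54, tardiness 0
T4: 38→52, due 17, tardiness 35
T5: 52→64, due 45, tardiness 19
T9: 64→75, due 36, tardiness 39
T1: 75→85, due 43, tardiness 42
T6: 85→94, due 46, tardiness 48
T8: 94→102, due 55, tardiness 47
T2: 102→108, due 39, tardiness 69
Late cases: 7.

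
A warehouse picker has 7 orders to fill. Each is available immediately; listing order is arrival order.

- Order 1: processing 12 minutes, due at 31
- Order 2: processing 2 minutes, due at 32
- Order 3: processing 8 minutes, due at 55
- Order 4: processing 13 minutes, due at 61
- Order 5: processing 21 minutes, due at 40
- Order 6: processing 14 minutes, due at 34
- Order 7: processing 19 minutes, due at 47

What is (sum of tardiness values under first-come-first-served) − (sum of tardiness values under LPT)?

FIFO (arrival order): Order 1 Order 2 Order 3 Order 4 Order 5 Order 6 Order 7.
Order 1: 0→12, due 31, tardiness 0
Order 2: 12→14, due 32, tardiness 0
Order 3: 14→22, due 55, tardiness 0
Order 4: 22→35, due 61, tardiness 0
Order 5: 35→56, due 40, tardiness 16
Order 6: 56→70, due 34, tardiness 36
Order 7: 70→89, due 47, tardiness 42
Sum = 0+0+0+0+16+36+42 = 94.
LPT (decreasing processing time): Order 5 Order 7 Order 6 Order 4 Order 1 Order 3 Order 2.
Order 5: 0→21, due 40, tardiness 0
Order 7: 21→40, due 47, tardiness 0
Order 6: 40→54, due 34, tardiness 20
Order 4: 54→67, due 61, tardiness 6
Order 1: 67→79, due 31, tardiness 48
Order 3: 79→87, due 55, tardiness 32
Order 2: 87→89, due 32, tardiness 57
Sum = 0+0+20+6+48+32+57 = 163.
Difference = 94 − 163 = -69.

-69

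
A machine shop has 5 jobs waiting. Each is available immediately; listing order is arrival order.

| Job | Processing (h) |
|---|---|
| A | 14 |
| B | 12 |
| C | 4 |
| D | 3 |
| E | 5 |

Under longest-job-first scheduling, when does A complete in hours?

14

LPT (decreasing processing time): A B E C D.
A: 0→14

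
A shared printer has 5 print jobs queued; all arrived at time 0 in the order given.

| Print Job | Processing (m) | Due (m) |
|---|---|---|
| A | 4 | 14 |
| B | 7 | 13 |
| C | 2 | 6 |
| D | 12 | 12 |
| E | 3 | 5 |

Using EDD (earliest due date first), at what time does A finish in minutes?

EDD (increasing due date): E C D B A.
E: 0→3
C: 3→5
D: 5→17
B: 17→24
A: 24→28

28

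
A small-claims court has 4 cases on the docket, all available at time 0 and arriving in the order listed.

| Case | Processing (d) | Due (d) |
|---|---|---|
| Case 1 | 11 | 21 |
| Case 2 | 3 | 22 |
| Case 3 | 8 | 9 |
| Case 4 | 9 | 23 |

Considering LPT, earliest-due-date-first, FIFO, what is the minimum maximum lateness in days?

8

LPT (decreasing processing time): Case 1 Case 4 Case 3 Case 2.
Case 1: 0→11, due 21, lateness -10
Case 4: 11→20, due 23, lateness -3
Case 3: 20→28, due 9, lateness 19
Case 2: 28→31, due 22, lateness 9
Maximum = 19.
EDD (increasing due date): Case 3 Case 1 Case 2 Case 4.
Case 3: 0→8, due 9, lateness -1
Case 1: 8→19, due 21, lateness -2
Case 2: 19→22, due 22, lateness 0
Case 4: 22→31, due 23, lateness 8
Maximum = 8.
FIFO (arrival order): Case 1 Case 2 Case 3 Case 4.
Case 1: 0→11, due 21, lateness -10
Case 2: 11→14, due 22, lateness -8
Case 3: 14→22, due 9, lateness 13
Case 4: 22→31, due 23, lateness 8
Maximum = 13.
LPT 19, EDD 8, FIFO 13 → minimum 8.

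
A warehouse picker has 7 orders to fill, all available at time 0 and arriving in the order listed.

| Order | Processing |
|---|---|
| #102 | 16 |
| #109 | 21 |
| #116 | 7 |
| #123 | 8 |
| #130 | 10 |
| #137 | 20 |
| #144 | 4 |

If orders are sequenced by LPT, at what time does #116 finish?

82

LPT (decreasing processing time): #109 #137 #102 #130 #123 #116 #144.
#109: 0→21
#137: 21→41
#102: 41→57
#130: 57→67
#123: 67→75
#116: 75→82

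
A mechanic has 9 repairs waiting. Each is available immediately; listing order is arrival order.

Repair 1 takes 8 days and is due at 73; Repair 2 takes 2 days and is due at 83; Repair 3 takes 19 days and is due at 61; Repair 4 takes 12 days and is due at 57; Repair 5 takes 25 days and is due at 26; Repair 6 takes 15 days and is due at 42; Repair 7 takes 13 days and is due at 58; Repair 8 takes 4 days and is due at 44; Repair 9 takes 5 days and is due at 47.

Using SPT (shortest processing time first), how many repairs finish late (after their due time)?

SPT (increasing processing time): Repair 2 Repair 8 Repair 9 Repair 1 Repair 4 Repair 7 Repair 6 Repair 3 Repair 5.
Repair 2: 0→2, due 83, tardiness 0
Repair 8: 2→6, due 44, tardiness 0
Repair 9: 6→11, due 47, tardiness 0
Repair 1: 11→19, due 73, tardiness 0
Repair 4: 19→31, due 57, tardiness 0
Repair 7: 31→44, due 58, tardiness 0
Repair 6: 44→59, due 42, tardiness 17
Repair 3: 59→78, due 61, tardiness 17
Repair 5: 78→103, due 26, tardiness 77
Late repairs: 3.

3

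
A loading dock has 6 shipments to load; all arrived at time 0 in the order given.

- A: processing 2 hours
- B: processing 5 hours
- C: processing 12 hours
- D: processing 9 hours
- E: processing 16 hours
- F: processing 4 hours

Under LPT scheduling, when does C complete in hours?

LPT (decreasing processing time): E C D B F A.
E: 0→16
C: 16→28

28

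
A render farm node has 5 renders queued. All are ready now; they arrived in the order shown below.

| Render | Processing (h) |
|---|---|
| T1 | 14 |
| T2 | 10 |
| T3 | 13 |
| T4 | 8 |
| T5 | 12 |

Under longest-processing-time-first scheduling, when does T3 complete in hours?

27

LPT (decreasing processing time): T1 T3 T5 T2 T4.
T1: 0→14
T3: 14→27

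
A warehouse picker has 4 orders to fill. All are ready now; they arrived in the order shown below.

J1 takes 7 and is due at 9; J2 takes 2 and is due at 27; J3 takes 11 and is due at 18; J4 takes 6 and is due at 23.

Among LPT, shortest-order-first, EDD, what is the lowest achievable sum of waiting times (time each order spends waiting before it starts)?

LPT (decreasing processing time): J3 J1 J4 J2.
J3: waits 0, runs 0→11
J1: waits 11, runs 11→18
J4: waits 18, runs 18→24
J2: waits 24, runs 24→26
Sum = 0+11+18+24 = 53.
SPT (increasing processing time): J2 J4 J1 J3.
J2: waits 0, runs 0→2
J4: waits 2, runs 2→8
J1: waits 8, runs 8→15
J3: waits 15, runs 15→26
Sum = 0+2+8+15 = 25.
EDD (increasing due date): J1 J3 J4 J2.
J1: waits 0, runs 0→7
J3: waits 7, runs 7→18
J4: waits 18, runs 18→24
J2: waits 24, runs 24→26
Sum = 0+7+18+24 = 49.
LPT 53, SPT 25, EDD 49 → minimum 25.

25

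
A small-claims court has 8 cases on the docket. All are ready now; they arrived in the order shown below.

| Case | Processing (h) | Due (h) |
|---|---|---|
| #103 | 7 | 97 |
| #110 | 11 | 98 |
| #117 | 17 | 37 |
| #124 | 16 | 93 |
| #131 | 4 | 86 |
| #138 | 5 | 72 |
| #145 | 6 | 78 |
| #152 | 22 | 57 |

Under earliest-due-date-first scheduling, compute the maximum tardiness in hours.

0

EDD (increasing due date): #117 #152 #138 #145 #131 #124 #103 #110.
#117: 0→17, due 37, tardiness 0
#152: 17→39, due 57, tardiness 0
#138: 39→44, due 72, tardiness 0
#145: 44→50, due 78, tardiness 0
#131: 50→54, due 86, tardiness 0
#124: 54→70, due 93, tardiness 0
#103: 70→77, due 97, tardiness 0
#110: 77→88, due 98, tardiness 0
Maximum = 0.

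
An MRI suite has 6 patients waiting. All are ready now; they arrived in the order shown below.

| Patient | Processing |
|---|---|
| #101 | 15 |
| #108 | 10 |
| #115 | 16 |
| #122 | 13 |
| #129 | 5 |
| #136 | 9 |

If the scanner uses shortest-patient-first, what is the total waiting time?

SPT (increasing processing time): #129 #136 #108 #122 #101 #115.
#129: waits 0, runs 0→5
#136: waits 5, runs 5→14
#108: waits 14, runs 14→24
#122: waits 24, runs 24→37
#101: waits 37, runs 37→52
#115: waits 52, runs 52→68
Sum = 0+5+14+24+37+52 = 132.

132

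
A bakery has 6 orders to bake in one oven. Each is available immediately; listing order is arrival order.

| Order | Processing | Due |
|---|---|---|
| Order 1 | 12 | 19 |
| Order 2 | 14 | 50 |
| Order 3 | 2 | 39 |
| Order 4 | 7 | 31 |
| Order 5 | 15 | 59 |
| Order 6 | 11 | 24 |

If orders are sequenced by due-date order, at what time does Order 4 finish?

EDD (increasing due date): Order 1 Order 6 Order 4 Order 3 Order 2 Order 5.
Order 1: 0→12
Order 6: 12→23
Order 4: 23→30

30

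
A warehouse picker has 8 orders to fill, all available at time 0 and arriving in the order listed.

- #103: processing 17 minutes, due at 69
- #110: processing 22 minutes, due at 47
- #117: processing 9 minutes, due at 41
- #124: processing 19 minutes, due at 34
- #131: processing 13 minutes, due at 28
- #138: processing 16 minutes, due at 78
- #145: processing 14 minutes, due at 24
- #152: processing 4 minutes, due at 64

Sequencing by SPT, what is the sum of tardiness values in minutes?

SPT (increasing processing time): #152 #117 #131 #145 #138 #103 #124 #110.
#152: 0→4, due 64, tardiness 0
#117: 4→13, due 41, tardiness 0
#131: 13→26, due 28, tardiness 0
#145: 26→40, due 24, tardiness 16
#138: 40→56, due 78, tardiness 0
#103: 56→73, due 69, tardiness 4
#124: 73→92, due 34, tardiness 58
#110: 92→114, due 47, tardiness 67
Sum = 0+0+0+16+0+4+58+67 = 145.

145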